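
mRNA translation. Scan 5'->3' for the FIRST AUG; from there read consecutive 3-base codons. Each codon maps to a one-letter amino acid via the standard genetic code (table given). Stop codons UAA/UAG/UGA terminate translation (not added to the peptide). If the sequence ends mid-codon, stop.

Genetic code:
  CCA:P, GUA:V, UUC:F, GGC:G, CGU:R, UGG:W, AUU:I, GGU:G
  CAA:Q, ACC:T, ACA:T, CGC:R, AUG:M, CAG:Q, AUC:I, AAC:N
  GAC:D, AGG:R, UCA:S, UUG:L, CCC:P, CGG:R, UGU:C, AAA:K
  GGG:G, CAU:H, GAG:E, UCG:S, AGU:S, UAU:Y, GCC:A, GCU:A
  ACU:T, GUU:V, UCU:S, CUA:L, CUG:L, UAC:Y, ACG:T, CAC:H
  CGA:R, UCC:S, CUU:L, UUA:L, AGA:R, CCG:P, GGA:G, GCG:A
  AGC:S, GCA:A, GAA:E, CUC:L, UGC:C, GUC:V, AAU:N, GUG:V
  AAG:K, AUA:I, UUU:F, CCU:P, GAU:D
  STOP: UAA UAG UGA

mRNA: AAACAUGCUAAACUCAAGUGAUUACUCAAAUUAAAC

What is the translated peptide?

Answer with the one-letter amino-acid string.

start AUG at pos 4
pos 4: AUG -> M; peptide=M
pos 7: CUA -> L; peptide=ML
pos 10: AAC -> N; peptide=MLN
pos 13: UCA -> S; peptide=MLNS
pos 16: AGU -> S; peptide=MLNSS
pos 19: GAU -> D; peptide=MLNSSD
pos 22: UAC -> Y; peptide=MLNSSDY
pos 25: UCA -> S; peptide=MLNSSDYS
pos 28: AAU -> N; peptide=MLNSSDYSN
pos 31: UAA -> STOP

Answer: MLNSSDYSN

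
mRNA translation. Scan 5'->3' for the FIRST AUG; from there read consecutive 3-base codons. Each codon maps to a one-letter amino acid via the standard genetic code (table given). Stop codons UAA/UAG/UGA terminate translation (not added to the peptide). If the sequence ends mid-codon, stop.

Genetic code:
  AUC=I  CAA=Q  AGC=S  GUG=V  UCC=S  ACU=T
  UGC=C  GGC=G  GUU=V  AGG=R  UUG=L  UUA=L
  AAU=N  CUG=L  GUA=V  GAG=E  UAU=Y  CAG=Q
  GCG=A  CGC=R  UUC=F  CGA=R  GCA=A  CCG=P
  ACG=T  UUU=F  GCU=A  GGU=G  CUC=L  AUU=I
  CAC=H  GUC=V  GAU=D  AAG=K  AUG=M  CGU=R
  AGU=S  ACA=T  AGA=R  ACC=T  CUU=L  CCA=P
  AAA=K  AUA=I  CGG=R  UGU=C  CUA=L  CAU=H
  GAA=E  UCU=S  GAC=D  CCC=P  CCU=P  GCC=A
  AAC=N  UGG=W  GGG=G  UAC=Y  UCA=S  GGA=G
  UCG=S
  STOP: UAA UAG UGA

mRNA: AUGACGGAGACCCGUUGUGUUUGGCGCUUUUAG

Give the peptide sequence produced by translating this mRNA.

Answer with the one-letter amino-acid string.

Answer: MTETRCVWRF

Derivation:
start AUG at pos 0
pos 0: AUG -> M; peptide=M
pos 3: ACG -> T; peptide=MT
pos 6: GAG -> E; peptide=MTE
pos 9: ACC -> T; peptide=MTET
pos 12: CGU -> R; peptide=MTETR
pos 15: UGU -> C; peptide=MTETRC
pos 18: GUU -> V; peptide=MTETRCV
pos 21: UGG -> W; peptide=MTETRCVW
pos 24: CGC -> R; peptide=MTETRCVWR
pos 27: UUU -> F; peptide=MTETRCVWRF
pos 30: UAG -> STOP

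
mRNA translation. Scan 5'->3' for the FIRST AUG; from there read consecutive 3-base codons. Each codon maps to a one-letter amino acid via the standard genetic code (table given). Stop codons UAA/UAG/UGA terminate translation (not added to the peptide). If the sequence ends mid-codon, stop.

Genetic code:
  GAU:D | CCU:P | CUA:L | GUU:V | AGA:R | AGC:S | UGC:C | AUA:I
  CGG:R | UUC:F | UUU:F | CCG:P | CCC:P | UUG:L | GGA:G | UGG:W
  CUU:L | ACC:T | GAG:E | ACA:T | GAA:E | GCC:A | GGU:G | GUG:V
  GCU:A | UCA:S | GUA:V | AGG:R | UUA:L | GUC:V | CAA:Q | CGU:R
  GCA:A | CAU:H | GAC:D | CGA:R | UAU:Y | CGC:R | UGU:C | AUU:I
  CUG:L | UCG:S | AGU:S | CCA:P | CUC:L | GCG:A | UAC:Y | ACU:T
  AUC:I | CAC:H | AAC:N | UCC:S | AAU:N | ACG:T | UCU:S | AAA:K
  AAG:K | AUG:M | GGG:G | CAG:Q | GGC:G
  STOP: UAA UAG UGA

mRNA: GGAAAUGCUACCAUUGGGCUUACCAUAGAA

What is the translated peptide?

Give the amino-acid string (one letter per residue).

Answer: MLPLGLP

Derivation:
start AUG at pos 4
pos 4: AUG -> M; peptide=M
pos 7: CUA -> L; peptide=ML
pos 10: CCA -> P; peptide=MLP
pos 13: UUG -> L; peptide=MLPL
pos 16: GGC -> G; peptide=MLPLG
pos 19: UUA -> L; peptide=MLPLGL
pos 22: CCA -> P; peptide=MLPLGLP
pos 25: UAG -> STOP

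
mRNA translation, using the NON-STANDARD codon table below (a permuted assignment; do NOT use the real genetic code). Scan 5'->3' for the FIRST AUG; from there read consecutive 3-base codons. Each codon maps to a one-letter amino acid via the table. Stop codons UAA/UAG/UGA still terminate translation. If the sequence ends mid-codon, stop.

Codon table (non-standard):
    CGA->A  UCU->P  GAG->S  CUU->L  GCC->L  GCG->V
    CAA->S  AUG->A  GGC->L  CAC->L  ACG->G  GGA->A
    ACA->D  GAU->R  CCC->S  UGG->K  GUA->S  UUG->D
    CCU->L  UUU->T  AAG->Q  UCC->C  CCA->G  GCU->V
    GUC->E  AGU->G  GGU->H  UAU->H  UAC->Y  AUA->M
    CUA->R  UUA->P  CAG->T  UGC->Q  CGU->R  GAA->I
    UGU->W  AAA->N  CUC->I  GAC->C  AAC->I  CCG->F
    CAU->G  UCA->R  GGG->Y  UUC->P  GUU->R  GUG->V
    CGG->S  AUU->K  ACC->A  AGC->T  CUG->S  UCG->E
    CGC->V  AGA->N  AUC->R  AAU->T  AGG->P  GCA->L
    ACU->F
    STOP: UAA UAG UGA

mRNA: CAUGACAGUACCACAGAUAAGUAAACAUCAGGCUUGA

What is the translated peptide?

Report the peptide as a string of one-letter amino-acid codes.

Answer: ADSGTMGNGTV

Derivation:
start AUG at pos 1
pos 1: AUG -> A; peptide=A
pos 4: ACA -> D; peptide=AD
pos 7: GUA -> S; peptide=ADS
pos 10: CCA -> G; peptide=ADSG
pos 13: CAG -> T; peptide=ADSGT
pos 16: AUA -> M; peptide=ADSGTM
pos 19: AGU -> G; peptide=ADSGTMG
pos 22: AAA -> N; peptide=ADSGTMGN
pos 25: CAU -> G; peptide=ADSGTMGNG
pos 28: CAG -> T; peptide=ADSGTMGNGT
pos 31: GCU -> V; peptide=ADSGTMGNGTV
pos 34: UGA -> STOP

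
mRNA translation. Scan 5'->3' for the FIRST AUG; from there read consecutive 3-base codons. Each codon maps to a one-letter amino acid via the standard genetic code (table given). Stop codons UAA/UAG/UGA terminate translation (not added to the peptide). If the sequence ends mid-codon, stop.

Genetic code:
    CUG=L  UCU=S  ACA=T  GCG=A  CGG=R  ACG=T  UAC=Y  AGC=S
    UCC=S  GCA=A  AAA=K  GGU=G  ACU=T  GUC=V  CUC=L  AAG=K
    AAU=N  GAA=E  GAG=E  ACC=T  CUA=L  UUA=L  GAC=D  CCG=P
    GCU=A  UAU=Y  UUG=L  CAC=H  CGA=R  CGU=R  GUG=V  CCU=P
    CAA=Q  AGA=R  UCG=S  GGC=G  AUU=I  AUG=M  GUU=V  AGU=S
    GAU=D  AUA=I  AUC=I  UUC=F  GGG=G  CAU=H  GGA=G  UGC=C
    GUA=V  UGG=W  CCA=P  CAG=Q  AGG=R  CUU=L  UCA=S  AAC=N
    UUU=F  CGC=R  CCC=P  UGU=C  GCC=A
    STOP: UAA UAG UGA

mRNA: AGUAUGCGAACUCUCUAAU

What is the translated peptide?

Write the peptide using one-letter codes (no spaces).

Answer: MRTL

Derivation:
start AUG at pos 3
pos 3: AUG -> M; peptide=M
pos 6: CGA -> R; peptide=MR
pos 9: ACU -> T; peptide=MRT
pos 12: CUC -> L; peptide=MRTL
pos 15: UAA -> STOP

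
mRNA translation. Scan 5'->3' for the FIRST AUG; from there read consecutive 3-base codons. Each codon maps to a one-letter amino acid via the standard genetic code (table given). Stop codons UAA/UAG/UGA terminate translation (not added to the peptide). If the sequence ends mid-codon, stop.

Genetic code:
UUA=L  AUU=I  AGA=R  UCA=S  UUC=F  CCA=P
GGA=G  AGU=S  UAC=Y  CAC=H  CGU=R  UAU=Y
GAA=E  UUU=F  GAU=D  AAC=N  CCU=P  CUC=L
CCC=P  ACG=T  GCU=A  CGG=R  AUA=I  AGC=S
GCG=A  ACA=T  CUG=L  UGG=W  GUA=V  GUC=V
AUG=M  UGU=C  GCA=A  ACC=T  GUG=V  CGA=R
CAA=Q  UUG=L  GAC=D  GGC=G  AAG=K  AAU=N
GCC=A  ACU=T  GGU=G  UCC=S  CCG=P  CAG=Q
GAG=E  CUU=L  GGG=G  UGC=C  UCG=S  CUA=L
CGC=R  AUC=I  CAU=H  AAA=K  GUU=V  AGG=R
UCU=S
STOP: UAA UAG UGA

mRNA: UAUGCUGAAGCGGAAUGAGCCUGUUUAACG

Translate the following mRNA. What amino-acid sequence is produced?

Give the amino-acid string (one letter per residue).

start AUG at pos 1
pos 1: AUG -> M; peptide=M
pos 4: CUG -> L; peptide=ML
pos 7: AAG -> K; peptide=MLK
pos 10: CGG -> R; peptide=MLKR
pos 13: AAU -> N; peptide=MLKRN
pos 16: GAG -> E; peptide=MLKRNE
pos 19: CCU -> P; peptide=MLKRNEP
pos 22: GUU -> V; peptide=MLKRNEPV
pos 25: UAA -> STOP

Answer: MLKRNEPV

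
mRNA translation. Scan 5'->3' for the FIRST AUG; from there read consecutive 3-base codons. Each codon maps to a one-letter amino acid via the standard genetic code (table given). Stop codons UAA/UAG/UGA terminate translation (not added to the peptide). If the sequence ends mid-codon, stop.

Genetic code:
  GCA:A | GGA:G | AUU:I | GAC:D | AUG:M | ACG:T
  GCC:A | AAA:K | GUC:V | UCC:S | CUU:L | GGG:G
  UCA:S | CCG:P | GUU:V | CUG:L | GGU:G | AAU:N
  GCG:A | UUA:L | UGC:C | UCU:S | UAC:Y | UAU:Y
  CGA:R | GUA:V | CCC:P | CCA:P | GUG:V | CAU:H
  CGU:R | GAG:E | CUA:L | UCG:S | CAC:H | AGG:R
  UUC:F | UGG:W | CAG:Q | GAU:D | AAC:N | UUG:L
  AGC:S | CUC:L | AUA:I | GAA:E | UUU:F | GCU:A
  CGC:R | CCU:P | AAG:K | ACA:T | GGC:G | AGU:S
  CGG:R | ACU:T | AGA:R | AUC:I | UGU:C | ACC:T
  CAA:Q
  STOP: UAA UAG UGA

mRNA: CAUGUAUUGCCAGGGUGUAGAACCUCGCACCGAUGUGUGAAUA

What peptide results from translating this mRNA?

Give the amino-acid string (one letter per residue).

Answer: MYCQGVEPRTDV

Derivation:
start AUG at pos 1
pos 1: AUG -> M; peptide=M
pos 4: UAU -> Y; peptide=MY
pos 7: UGC -> C; peptide=MYC
pos 10: CAG -> Q; peptide=MYCQ
pos 13: GGU -> G; peptide=MYCQG
pos 16: GUA -> V; peptide=MYCQGV
pos 19: GAA -> E; peptide=MYCQGVE
pos 22: CCU -> P; peptide=MYCQGVEP
pos 25: CGC -> R; peptide=MYCQGVEPR
pos 28: ACC -> T; peptide=MYCQGVEPRT
pos 31: GAU -> D; peptide=MYCQGVEPRTD
pos 34: GUG -> V; peptide=MYCQGVEPRTDV
pos 37: UGA -> STOP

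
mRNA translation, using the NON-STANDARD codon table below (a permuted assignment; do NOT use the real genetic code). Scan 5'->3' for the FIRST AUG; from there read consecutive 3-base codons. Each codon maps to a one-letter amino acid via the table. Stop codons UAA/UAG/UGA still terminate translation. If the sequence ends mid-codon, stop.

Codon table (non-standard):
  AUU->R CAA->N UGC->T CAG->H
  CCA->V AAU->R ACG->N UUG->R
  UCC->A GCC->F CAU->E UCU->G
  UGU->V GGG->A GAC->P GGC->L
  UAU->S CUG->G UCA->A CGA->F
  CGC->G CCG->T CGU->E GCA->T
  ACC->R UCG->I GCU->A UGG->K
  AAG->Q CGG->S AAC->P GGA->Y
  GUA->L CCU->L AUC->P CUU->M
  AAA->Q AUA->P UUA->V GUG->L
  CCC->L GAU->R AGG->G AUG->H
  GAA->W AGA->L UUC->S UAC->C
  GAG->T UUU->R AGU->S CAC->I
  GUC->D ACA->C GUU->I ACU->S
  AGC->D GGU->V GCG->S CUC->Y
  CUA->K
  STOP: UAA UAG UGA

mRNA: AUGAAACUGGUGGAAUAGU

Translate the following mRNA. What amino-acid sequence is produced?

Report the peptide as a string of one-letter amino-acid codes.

start AUG at pos 0
pos 0: AUG -> H; peptide=H
pos 3: AAA -> Q; peptide=HQ
pos 6: CUG -> G; peptide=HQG
pos 9: GUG -> L; peptide=HQGL
pos 12: GAA -> W; peptide=HQGLW
pos 15: UAG -> STOP

Answer: HQGLW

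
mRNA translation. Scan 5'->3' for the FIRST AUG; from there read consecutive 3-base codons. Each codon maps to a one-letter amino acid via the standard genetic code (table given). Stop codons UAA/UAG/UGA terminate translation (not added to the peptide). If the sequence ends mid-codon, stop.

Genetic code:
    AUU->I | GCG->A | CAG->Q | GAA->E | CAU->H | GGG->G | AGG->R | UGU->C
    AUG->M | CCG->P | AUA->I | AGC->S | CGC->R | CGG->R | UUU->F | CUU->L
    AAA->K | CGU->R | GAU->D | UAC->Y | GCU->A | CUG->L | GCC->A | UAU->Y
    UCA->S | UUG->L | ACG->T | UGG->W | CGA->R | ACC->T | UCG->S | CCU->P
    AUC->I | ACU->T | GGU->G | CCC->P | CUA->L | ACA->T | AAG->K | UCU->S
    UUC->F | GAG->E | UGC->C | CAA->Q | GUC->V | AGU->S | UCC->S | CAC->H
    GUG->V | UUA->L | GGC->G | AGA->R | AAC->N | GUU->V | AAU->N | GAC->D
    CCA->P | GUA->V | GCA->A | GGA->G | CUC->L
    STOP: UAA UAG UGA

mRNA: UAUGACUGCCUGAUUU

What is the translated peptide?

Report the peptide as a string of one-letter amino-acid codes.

Answer: MTA

Derivation:
start AUG at pos 1
pos 1: AUG -> M; peptide=M
pos 4: ACU -> T; peptide=MT
pos 7: GCC -> A; peptide=MTA
pos 10: UGA -> STOP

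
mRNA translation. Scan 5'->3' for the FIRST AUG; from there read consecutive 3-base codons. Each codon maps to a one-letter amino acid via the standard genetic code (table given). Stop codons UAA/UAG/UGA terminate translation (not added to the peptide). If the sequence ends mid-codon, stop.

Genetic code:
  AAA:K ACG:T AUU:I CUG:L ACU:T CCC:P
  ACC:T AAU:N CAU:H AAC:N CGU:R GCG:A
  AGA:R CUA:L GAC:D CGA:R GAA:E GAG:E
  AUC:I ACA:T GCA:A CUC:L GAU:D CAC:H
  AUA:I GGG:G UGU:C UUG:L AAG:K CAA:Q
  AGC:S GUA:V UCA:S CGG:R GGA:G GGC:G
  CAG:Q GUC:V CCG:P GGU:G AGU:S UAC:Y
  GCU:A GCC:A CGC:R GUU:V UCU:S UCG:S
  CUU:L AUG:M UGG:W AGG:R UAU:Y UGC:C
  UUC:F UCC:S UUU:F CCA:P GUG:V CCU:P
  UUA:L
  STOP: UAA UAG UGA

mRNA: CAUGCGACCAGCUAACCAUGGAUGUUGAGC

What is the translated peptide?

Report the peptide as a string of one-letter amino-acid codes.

start AUG at pos 1
pos 1: AUG -> M; peptide=M
pos 4: CGA -> R; peptide=MR
pos 7: CCA -> P; peptide=MRP
pos 10: GCU -> A; peptide=MRPA
pos 13: AAC -> N; peptide=MRPAN
pos 16: CAU -> H; peptide=MRPANH
pos 19: GGA -> G; peptide=MRPANHG
pos 22: UGU -> C; peptide=MRPANHGC
pos 25: UGA -> STOP

Answer: MRPANHGC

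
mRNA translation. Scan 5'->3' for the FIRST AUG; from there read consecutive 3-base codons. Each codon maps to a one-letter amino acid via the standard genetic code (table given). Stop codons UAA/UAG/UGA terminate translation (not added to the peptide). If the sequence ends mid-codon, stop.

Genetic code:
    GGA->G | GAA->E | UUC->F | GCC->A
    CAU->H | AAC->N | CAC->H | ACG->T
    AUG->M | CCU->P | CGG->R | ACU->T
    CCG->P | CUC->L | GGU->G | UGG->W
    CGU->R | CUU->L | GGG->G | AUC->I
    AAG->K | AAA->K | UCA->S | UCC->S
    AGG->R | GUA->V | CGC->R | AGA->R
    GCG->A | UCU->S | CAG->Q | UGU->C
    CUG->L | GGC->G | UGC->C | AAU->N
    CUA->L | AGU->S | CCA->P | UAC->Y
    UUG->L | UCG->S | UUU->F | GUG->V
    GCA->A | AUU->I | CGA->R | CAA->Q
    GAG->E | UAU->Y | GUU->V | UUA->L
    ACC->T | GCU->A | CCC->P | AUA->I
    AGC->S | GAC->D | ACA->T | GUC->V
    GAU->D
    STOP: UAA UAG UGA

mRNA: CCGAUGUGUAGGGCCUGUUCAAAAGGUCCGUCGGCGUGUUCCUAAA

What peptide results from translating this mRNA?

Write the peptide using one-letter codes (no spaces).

Answer: MCRACSKGPSACS

Derivation:
start AUG at pos 3
pos 3: AUG -> M; peptide=M
pos 6: UGU -> C; peptide=MC
pos 9: AGG -> R; peptide=MCR
pos 12: GCC -> A; peptide=MCRA
pos 15: UGU -> C; peptide=MCRAC
pos 18: UCA -> S; peptide=MCRACS
pos 21: AAA -> K; peptide=MCRACSK
pos 24: GGU -> G; peptide=MCRACSKG
pos 27: CCG -> P; peptide=MCRACSKGP
pos 30: UCG -> S; peptide=MCRACSKGPS
pos 33: GCG -> A; peptide=MCRACSKGPSA
pos 36: UGU -> C; peptide=MCRACSKGPSAC
pos 39: UCC -> S; peptide=MCRACSKGPSACS
pos 42: UAA -> STOP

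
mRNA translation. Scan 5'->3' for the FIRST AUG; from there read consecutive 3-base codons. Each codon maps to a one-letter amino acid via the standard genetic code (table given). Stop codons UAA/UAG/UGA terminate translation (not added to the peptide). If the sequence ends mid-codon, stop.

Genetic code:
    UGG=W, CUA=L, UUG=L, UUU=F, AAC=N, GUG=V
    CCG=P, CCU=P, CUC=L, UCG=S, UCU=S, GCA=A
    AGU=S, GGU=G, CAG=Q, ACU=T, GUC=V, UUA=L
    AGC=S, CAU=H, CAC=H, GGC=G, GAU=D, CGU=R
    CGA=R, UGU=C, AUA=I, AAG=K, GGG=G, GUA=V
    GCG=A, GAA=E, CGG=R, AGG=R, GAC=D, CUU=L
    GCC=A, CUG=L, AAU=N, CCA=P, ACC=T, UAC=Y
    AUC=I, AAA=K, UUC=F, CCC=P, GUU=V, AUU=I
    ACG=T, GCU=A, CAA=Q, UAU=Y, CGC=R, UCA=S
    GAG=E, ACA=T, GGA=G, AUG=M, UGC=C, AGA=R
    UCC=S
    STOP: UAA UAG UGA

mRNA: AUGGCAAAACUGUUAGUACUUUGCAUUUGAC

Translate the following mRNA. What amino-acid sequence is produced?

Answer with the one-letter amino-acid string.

Answer: MAKLLVLCI

Derivation:
start AUG at pos 0
pos 0: AUG -> M; peptide=M
pos 3: GCA -> A; peptide=MA
pos 6: AAA -> K; peptide=MAK
pos 9: CUG -> L; peptide=MAKL
pos 12: UUA -> L; peptide=MAKLL
pos 15: GUA -> V; peptide=MAKLLV
pos 18: CUU -> L; peptide=MAKLLVL
pos 21: UGC -> C; peptide=MAKLLVLC
pos 24: AUU -> I; peptide=MAKLLVLCI
pos 27: UGA -> STOP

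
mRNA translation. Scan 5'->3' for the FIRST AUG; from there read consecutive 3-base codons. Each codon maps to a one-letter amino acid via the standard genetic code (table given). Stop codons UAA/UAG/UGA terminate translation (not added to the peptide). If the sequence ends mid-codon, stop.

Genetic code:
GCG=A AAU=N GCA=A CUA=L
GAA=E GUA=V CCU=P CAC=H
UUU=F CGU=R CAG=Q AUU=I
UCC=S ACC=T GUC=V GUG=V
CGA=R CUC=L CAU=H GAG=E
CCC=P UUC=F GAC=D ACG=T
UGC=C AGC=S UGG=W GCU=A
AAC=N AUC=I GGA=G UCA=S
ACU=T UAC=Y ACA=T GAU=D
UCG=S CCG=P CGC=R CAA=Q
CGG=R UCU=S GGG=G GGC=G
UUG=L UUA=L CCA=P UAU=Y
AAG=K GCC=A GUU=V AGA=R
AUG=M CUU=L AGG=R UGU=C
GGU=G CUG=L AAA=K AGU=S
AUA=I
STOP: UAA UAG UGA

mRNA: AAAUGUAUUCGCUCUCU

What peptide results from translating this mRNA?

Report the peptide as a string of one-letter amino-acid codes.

Answer: MYSLS

Derivation:
start AUG at pos 2
pos 2: AUG -> M; peptide=M
pos 5: UAU -> Y; peptide=MY
pos 8: UCG -> S; peptide=MYS
pos 11: CUC -> L; peptide=MYSL
pos 14: UCU -> S; peptide=MYSLS
pos 17: only 0 nt remain (<3), stop (end of mRNA)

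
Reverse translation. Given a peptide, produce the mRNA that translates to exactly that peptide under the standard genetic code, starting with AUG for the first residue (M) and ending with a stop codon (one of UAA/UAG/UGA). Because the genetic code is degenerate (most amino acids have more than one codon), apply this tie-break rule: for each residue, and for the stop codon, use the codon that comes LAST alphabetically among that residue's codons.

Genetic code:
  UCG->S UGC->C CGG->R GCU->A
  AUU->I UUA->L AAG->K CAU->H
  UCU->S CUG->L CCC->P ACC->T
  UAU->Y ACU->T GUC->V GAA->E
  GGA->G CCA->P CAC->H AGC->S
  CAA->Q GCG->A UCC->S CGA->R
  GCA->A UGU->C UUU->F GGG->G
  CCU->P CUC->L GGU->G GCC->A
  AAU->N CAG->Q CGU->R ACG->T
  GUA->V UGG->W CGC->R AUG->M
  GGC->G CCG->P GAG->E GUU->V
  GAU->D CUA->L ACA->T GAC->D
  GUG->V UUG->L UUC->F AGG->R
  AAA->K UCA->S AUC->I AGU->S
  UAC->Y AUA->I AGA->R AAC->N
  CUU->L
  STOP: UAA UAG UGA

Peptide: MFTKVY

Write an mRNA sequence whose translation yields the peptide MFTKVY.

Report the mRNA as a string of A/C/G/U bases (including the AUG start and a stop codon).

residue 1: M -> AUG (start codon)
residue 2: F codons sorted = UUC,UUU -> pick last = UUU
residue 3: T codons sorted = ACA,ACC,ACG,ACU -> pick last = ACU
residue 4: K codons sorted = AAA,AAG -> pick last = AAG
residue 5: V codons sorted = GUA,GUC,GUG,GUU -> pick last = GUU
residue 6: Y codons sorted = UAC,UAU -> pick last = UAU
terminator: stop codons sorted = UAA,UAG,UGA -> pick last = UGA

Answer: mRNA: AUGUUUACUAAGGUUUAUUGA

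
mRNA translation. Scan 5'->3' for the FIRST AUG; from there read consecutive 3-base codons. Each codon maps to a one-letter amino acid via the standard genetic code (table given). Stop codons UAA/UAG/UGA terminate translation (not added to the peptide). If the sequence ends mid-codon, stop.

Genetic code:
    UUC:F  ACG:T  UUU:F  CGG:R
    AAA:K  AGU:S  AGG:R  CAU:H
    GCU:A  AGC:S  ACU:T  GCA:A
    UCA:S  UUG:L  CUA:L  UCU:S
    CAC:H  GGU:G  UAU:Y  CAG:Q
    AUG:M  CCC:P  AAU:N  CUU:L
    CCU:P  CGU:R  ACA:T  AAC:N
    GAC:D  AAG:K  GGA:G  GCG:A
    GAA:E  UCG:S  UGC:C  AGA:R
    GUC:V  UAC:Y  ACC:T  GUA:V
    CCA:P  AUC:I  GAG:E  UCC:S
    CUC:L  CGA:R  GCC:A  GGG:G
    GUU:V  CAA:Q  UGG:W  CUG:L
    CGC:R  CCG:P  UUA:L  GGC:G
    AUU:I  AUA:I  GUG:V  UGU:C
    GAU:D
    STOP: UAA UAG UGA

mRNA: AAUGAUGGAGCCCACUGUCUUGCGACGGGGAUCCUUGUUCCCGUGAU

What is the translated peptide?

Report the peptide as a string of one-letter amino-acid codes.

Answer: MMEPTVLRRGSLFP

Derivation:
start AUG at pos 1
pos 1: AUG -> M; peptide=M
pos 4: AUG -> M; peptide=MM
pos 7: GAG -> E; peptide=MME
pos 10: CCC -> P; peptide=MMEP
pos 13: ACU -> T; peptide=MMEPT
pos 16: GUC -> V; peptide=MMEPTV
pos 19: UUG -> L; peptide=MMEPTVL
pos 22: CGA -> R; peptide=MMEPTVLR
pos 25: CGG -> R; peptide=MMEPTVLRR
pos 28: GGA -> G; peptide=MMEPTVLRRG
pos 31: UCC -> S; peptide=MMEPTVLRRGS
pos 34: UUG -> L; peptide=MMEPTVLRRGSL
pos 37: UUC -> F; peptide=MMEPTVLRRGSLF
pos 40: CCG -> P; peptide=MMEPTVLRRGSLFP
pos 43: UGA -> STOP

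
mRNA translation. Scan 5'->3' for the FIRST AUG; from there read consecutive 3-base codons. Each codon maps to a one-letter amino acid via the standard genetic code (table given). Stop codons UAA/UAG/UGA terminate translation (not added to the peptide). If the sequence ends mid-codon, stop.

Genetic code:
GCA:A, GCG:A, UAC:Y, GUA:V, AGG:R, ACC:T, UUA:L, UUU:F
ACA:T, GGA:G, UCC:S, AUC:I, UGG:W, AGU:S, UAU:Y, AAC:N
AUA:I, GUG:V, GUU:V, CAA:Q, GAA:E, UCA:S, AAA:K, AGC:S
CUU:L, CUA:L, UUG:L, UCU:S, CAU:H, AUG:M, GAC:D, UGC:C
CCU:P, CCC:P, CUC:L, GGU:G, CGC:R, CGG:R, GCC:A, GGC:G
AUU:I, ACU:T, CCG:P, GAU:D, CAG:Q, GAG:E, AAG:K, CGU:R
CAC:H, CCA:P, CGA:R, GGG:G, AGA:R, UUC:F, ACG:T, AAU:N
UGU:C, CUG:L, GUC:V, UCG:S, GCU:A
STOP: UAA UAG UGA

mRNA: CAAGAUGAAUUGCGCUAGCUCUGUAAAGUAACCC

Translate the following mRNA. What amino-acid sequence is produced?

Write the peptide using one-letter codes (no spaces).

start AUG at pos 4
pos 4: AUG -> M; peptide=M
pos 7: AAU -> N; peptide=MN
pos 10: UGC -> C; peptide=MNC
pos 13: GCU -> A; peptide=MNCA
pos 16: AGC -> S; peptide=MNCAS
pos 19: UCU -> S; peptide=MNCASS
pos 22: GUA -> V; peptide=MNCASSV
pos 25: AAG -> K; peptide=MNCASSVK
pos 28: UAA -> STOP

Answer: MNCASSVK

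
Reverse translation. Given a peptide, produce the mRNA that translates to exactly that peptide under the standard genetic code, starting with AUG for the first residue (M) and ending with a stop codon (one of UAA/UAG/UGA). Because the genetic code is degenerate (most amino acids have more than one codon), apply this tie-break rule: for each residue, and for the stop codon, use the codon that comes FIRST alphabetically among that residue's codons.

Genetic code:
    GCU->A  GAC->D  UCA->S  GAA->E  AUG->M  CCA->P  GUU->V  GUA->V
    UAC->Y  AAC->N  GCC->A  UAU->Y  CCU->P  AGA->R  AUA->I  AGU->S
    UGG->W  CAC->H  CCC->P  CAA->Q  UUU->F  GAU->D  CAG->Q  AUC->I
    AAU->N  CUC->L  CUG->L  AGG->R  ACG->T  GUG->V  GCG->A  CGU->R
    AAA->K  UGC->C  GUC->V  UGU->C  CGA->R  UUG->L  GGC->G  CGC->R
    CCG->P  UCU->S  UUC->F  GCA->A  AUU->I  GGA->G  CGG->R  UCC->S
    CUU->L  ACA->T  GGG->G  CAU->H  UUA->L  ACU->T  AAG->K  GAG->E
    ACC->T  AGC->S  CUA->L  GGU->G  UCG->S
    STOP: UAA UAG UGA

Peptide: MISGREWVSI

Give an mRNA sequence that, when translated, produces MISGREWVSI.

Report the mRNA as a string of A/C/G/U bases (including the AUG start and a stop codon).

residue 1: M -> AUG (start codon)
residue 2: I codons sorted = AUA,AUC,AUU -> pick first = AUA
residue 3: S codons sorted = AGC,AGU,UCA,UCC,UCG,UCU -> pick first = AGC
residue 4: G codons sorted = GGA,GGC,GGG,GGU -> pick first = GGA
residue 5: R codons sorted = AGA,AGG,CGA,CGC,CGG,CGU -> pick first = AGA
residue 6: E codons sorted = GAA,GAG -> pick first = GAA
residue 7: W -> UGG (only codon)
residue 8: V codons sorted = GUA,GUC,GUG,GUU -> pick first = GUA
residue 9: S codons sorted = AGC,AGU,UCA,UCC,UCG,UCU -> pick first = AGC
residue 10: I codons sorted = AUA,AUC,AUU -> pick first = AUA
terminator: stop codons sorted = UAA,UAG,UGA -> pick first = UAA

Answer: mRNA: AUGAUAAGCGGAAGAGAAUGGGUAAGCAUAUAA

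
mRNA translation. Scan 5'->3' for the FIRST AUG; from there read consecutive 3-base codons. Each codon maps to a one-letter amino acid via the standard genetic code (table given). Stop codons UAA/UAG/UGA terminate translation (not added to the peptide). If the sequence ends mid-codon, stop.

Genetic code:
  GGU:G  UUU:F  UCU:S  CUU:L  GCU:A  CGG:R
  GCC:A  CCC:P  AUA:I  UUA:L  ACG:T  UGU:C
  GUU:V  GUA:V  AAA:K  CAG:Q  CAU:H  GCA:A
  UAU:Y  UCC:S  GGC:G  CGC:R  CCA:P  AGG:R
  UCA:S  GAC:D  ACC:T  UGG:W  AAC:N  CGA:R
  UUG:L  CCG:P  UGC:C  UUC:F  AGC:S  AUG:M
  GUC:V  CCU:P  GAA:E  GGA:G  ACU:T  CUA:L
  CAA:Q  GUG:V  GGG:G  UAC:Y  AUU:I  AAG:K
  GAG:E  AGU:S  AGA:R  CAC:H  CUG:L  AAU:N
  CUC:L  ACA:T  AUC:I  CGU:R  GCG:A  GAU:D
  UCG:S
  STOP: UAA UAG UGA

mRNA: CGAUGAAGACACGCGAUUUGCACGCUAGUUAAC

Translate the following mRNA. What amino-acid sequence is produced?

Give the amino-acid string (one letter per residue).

Answer: MKTRDLHAS

Derivation:
start AUG at pos 2
pos 2: AUG -> M; peptide=M
pos 5: AAG -> K; peptide=MK
pos 8: ACA -> T; peptide=MKT
pos 11: CGC -> R; peptide=MKTR
pos 14: GAU -> D; peptide=MKTRD
pos 17: UUG -> L; peptide=MKTRDL
pos 20: CAC -> H; peptide=MKTRDLH
pos 23: GCU -> A; peptide=MKTRDLHA
pos 26: AGU -> S; peptide=MKTRDLHAS
pos 29: UAA -> STOP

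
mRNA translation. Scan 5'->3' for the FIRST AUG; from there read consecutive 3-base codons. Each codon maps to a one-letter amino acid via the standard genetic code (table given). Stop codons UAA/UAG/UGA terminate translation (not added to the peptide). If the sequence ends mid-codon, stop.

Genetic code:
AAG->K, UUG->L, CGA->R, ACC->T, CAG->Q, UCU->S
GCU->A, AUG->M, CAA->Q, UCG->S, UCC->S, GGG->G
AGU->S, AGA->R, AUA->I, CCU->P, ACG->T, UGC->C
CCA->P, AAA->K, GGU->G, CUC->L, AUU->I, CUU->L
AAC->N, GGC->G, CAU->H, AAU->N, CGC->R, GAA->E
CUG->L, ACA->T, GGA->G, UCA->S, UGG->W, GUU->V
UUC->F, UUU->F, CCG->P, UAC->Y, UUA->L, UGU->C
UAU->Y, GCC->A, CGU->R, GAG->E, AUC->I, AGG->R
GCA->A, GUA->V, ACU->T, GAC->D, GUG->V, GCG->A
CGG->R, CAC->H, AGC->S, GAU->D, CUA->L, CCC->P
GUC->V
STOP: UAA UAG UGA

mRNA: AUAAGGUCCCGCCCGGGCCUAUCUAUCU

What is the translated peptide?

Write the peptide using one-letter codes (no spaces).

no AUG start codon found

Answer: (empty: no AUG start codon)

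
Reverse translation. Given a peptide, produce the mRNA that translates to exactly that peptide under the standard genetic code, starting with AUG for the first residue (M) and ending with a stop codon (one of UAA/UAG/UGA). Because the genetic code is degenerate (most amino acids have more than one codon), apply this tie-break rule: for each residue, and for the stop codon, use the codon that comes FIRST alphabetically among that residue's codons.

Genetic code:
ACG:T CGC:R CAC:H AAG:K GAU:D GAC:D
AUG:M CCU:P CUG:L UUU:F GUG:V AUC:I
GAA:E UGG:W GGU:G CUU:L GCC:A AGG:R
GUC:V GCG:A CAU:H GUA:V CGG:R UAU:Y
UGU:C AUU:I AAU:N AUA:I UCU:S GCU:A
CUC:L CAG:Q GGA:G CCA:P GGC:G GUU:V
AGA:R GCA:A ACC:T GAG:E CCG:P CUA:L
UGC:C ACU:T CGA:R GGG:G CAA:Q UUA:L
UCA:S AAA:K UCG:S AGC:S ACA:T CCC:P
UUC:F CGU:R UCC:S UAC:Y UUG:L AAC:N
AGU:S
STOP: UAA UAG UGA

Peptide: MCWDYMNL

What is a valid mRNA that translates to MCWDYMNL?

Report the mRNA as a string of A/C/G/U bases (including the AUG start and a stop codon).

Answer: mRNA: AUGUGCUGGGACUACAUGAACCUAUAA

Derivation:
residue 1: M -> AUG (start codon)
residue 2: C codons sorted = UGC,UGU -> pick first = UGC
residue 3: W -> UGG (only codon)
residue 4: D codons sorted = GAC,GAU -> pick first = GAC
residue 5: Y codons sorted = UAC,UAU -> pick first = UAC
residue 6: M -> AUG (only codon)
residue 7: N codons sorted = AAC,AAU -> pick first = AAC
residue 8: L codons sorted = CUA,CUC,CUG,CUU,UUA,UUG -> pick first = CUA
terminator: stop codons sorted = UAA,UAG,UGA -> pick first = UAA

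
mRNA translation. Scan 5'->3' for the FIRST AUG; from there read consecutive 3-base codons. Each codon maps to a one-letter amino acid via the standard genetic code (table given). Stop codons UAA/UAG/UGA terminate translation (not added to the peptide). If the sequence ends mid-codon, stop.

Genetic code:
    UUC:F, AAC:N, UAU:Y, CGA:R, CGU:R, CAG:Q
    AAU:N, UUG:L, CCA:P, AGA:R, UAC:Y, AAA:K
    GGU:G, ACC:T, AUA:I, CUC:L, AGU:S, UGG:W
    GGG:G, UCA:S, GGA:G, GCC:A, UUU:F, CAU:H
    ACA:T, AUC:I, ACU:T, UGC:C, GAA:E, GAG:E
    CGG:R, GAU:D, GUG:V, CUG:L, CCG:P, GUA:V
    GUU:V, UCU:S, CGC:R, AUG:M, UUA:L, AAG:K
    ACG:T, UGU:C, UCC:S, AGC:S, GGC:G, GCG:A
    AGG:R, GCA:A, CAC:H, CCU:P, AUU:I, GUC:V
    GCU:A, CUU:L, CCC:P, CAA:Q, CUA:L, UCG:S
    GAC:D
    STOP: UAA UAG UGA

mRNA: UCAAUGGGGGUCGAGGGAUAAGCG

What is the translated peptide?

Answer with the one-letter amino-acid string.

start AUG at pos 3
pos 3: AUG -> M; peptide=M
pos 6: GGG -> G; peptide=MG
pos 9: GUC -> V; peptide=MGV
pos 12: GAG -> E; peptide=MGVE
pos 15: GGA -> G; peptide=MGVEG
pos 18: UAA -> STOP

Answer: MGVEG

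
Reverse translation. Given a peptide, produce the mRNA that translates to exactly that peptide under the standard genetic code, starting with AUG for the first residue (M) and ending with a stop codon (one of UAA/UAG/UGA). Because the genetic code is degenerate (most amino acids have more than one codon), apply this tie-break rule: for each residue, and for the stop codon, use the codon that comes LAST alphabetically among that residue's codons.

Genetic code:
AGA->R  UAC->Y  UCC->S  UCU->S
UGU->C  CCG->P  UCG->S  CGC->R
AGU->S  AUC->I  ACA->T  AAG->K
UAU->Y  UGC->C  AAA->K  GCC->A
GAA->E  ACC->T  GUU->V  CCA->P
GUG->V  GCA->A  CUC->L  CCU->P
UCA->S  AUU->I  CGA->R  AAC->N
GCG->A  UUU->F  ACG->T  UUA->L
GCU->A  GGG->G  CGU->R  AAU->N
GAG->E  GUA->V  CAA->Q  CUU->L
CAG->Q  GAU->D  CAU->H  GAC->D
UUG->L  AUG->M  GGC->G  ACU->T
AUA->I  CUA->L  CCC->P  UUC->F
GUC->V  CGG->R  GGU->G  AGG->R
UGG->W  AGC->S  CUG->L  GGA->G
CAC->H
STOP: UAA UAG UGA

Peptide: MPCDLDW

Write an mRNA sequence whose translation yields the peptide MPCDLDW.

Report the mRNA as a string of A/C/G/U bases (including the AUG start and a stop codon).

residue 1: M -> AUG (start codon)
residue 2: P codons sorted = CCA,CCC,CCG,CCU -> pick last = CCU
residue 3: C codons sorted = UGC,UGU -> pick last = UGU
residue 4: D codons sorted = GAC,GAU -> pick last = GAU
residue 5: L codons sorted = CUA,CUC,CUG,CUU,UUA,UUG -> pick last = UUG
residue 6: D codons sorted = GAC,GAU -> pick last = GAU
residue 7: W -> UGG (only codon)
terminator: stop codons sorted = UAA,UAG,UGA -> pick last = UGA

Answer: mRNA: AUGCCUUGUGAUUUGGAUUGGUGA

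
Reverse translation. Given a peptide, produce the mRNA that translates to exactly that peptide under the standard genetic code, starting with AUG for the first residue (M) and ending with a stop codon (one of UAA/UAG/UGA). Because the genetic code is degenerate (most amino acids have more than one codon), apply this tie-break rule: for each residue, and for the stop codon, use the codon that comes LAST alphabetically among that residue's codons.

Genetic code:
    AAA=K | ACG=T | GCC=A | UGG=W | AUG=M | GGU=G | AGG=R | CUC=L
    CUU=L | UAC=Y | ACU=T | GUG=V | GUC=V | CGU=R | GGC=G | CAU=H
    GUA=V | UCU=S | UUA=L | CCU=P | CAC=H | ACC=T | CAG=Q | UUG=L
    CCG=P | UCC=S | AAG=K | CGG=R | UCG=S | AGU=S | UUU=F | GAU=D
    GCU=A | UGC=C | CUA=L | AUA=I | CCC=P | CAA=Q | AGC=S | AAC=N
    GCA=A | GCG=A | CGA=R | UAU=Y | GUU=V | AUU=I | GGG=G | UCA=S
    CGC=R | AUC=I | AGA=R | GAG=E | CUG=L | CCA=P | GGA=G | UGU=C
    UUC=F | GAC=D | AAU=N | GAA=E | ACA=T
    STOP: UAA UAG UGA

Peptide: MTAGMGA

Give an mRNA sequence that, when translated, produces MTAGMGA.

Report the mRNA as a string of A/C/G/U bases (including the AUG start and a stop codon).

residue 1: M -> AUG (start codon)
residue 2: T codons sorted = ACA,ACC,ACG,ACU -> pick last = ACU
residue 3: A codons sorted = GCA,GCC,GCG,GCU -> pick last = GCU
residue 4: G codons sorted = GGA,GGC,GGG,GGU -> pick last = GGU
residue 5: M -> AUG (only codon)
residue 6: G codons sorted = GGA,GGC,GGG,GGU -> pick last = GGU
residue 7: A codons sorted = GCA,GCC,GCG,GCU -> pick last = GCU
terminator: stop codons sorted = UAA,UAG,UGA -> pick last = UGA

Answer: mRNA: AUGACUGCUGGUAUGGGUGCUUGA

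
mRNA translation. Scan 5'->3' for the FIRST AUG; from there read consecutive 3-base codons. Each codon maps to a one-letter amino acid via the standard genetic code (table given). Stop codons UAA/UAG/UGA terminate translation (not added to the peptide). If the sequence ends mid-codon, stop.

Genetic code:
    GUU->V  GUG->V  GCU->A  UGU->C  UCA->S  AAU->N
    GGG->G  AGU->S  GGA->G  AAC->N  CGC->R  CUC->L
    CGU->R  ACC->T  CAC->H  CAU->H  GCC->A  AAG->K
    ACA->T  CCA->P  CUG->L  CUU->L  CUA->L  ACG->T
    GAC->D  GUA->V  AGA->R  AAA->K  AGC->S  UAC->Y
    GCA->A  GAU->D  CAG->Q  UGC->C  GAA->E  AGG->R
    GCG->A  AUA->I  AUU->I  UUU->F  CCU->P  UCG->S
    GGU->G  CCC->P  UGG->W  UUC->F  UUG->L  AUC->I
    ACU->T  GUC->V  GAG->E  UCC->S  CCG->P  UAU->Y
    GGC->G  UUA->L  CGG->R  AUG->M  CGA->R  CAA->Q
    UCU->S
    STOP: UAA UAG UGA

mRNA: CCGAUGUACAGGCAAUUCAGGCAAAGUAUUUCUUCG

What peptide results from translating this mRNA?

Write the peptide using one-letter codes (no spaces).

Answer: MYRQFRQSISS

Derivation:
start AUG at pos 3
pos 3: AUG -> M; peptide=M
pos 6: UAC -> Y; peptide=MY
pos 9: AGG -> R; peptide=MYR
pos 12: CAA -> Q; peptide=MYRQ
pos 15: UUC -> F; peptide=MYRQF
pos 18: AGG -> R; peptide=MYRQFR
pos 21: CAA -> Q; peptide=MYRQFRQ
pos 24: AGU -> S; peptide=MYRQFRQS
pos 27: AUU -> I; peptide=MYRQFRQSI
pos 30: UCU -> S; peptide=MYRQFRQSIS
pos 33: UCG -> S; peptide=MYRQFRQSISS
pos 36: only 0 nt remain (<3), stop (end of mRNA)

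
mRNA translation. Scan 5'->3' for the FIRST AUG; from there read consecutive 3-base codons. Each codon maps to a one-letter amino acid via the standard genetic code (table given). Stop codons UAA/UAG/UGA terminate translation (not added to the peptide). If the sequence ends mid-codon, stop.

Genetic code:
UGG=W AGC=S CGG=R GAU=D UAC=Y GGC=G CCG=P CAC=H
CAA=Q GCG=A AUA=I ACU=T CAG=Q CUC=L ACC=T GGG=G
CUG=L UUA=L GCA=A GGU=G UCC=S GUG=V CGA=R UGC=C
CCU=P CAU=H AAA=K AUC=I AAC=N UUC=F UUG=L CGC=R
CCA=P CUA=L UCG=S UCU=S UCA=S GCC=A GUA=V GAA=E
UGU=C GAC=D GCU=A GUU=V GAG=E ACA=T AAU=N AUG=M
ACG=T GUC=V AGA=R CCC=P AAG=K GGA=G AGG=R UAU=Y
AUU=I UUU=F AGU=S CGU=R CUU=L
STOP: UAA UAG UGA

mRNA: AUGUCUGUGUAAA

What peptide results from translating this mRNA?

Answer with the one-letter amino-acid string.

Answer: MSV

Derivation:
start AUG at pos 0
pos 0: AUG -> M; peptide=M
pos 3: UCU -> S; peptide=MS
pos 6: GUG -> V; peptide=MSV
pos 9: UAA -> STOP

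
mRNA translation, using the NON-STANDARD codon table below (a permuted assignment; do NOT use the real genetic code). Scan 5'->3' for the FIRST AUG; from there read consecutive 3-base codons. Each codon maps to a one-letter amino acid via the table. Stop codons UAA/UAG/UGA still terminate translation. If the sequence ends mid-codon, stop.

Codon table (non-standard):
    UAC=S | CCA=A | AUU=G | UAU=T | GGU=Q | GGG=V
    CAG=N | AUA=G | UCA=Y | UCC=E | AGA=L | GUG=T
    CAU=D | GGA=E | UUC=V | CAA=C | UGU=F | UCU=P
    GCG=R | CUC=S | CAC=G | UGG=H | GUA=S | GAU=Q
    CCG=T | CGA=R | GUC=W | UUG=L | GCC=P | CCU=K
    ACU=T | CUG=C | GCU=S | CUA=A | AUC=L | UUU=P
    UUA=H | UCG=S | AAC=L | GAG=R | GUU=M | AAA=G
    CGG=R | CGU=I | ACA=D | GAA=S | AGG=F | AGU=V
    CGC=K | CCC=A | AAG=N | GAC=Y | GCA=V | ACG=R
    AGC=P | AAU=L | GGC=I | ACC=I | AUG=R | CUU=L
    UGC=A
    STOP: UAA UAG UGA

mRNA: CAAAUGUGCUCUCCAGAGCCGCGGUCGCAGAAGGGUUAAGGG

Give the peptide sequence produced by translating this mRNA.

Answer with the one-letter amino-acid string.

start AUG at pos 3
pos 3: AUG -> R; peptide=R
pos 6: UGC -> A; peptide=RA
pos 9: UCU -> P; peptide=RAP
pos 12: CCA -> A; peptide=RAPA
pos 15: GAG -> R; peptide=RAPAR
pos 18: CCG -> T; peptide=RAPART
pos 21: CGG -> R; peptide=RAPARTR
pos 24: UCG -> S; peptide=RAPARTRS
pos 27: CAG -> N; peptide=RAPARTRSN
pos 30: AAG -> N; peptide=RAPARTRSNN
pos 33: GGU -> Q; peptide=RAPARTRSNNQ
pos 36: UAA -> STOP

Answer: RAPARTRSNNQ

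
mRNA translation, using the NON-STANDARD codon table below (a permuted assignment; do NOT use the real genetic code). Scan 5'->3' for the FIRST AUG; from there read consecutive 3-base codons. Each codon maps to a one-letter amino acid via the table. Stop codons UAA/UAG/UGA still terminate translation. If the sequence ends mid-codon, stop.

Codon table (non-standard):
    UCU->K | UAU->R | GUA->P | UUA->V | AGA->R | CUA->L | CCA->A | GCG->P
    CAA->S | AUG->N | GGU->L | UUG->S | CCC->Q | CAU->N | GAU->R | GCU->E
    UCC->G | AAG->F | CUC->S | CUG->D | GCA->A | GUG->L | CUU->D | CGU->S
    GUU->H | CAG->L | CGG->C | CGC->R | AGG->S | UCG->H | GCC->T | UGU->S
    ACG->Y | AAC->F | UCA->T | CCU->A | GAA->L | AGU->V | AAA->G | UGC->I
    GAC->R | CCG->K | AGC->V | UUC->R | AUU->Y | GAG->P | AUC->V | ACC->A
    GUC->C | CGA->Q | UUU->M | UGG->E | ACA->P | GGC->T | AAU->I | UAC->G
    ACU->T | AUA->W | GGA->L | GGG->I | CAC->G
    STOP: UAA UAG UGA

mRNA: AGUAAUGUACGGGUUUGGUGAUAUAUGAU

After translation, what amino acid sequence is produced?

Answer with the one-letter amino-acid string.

start AUG at pos 4
pos 4: AUG -> N; peptide=N
pos 7: UAC -> G; peptide=NG
pos 10: GGG -> I; peptide=NGI
pos 13: UUU -> M; peptide=NGIM
pos 16: GGU -> L; peptide=NGIML
pos 19: GAU -> R; peptide=NGIMLR
pos 22: AUA -> W; peptide=NGIMLRW
pos 25: UGA -> STOP

Answer: NGIMLRW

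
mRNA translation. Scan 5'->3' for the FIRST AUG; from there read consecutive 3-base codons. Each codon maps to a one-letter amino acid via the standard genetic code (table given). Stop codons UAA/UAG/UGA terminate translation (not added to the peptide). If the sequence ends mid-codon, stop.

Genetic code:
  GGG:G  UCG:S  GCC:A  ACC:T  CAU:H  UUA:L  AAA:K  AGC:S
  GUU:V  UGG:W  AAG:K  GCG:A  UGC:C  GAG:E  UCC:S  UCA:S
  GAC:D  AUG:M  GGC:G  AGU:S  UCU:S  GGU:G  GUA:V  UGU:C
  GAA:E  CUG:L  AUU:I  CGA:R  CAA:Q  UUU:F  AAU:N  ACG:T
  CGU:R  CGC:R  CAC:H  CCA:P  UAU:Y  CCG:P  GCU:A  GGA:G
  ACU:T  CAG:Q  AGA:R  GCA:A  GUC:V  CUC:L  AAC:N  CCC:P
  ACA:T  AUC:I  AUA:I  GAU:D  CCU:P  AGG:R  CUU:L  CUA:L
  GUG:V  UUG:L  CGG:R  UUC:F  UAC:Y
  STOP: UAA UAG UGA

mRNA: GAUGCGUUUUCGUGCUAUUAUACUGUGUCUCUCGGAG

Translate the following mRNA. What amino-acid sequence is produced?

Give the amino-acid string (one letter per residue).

start AUG at pos 1
pos 1: AUG -> M; peptide=M
pos 4: CGU -> R; peptide=MR
pos 7: UUU -> F; peptide=MRF
pos 10: CGU -> R; peptide=MRFR
pos 13: GCU -> A; peptide=MRFRA
pos 16: AUU -> I; peptide=MRFRAI
pos 19: AUA -> I; peptide=MRFRAII
pos 22: CUG -> L; peptide=MRFRAIIL
pos 25: UGU -> C; peptide=MRFRAIILC
pos 28: CUC -> L; peptide=MRFRAIILCL
pos 31: UCG -> S; peptide=MRFRAIILCLS
pos 34: GAG -> E; peptide=MRFRAIILCLSE
pos 37: only 0 nt remain (<3), stop (end of mRNA)

Answer: MRFRAIILCLSE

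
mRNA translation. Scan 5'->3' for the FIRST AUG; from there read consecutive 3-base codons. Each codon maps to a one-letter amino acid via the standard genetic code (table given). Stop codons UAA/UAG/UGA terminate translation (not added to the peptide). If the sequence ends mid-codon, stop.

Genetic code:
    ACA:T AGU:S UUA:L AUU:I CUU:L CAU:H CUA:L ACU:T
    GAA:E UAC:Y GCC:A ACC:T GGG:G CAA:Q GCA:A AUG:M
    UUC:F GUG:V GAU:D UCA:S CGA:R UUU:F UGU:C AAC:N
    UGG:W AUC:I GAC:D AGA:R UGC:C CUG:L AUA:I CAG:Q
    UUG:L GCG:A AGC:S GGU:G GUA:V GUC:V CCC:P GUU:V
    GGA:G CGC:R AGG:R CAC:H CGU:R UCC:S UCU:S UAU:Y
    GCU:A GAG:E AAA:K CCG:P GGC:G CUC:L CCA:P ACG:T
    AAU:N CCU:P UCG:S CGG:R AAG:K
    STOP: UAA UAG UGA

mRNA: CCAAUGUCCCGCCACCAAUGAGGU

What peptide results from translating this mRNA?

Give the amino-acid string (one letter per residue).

start AUG at pos 3
pos 3: AUG -> M; peptide=M
pos 6: UCC -> S; peptide=MS
pos 9: CGC -> R; peptide=MSR
pos 12: CAC -> H; peptide=MSRH
pos 15: CAA -> Q; peptide=MSRHQ
pos 18: UGA -> STOP

Answer: MSRHQ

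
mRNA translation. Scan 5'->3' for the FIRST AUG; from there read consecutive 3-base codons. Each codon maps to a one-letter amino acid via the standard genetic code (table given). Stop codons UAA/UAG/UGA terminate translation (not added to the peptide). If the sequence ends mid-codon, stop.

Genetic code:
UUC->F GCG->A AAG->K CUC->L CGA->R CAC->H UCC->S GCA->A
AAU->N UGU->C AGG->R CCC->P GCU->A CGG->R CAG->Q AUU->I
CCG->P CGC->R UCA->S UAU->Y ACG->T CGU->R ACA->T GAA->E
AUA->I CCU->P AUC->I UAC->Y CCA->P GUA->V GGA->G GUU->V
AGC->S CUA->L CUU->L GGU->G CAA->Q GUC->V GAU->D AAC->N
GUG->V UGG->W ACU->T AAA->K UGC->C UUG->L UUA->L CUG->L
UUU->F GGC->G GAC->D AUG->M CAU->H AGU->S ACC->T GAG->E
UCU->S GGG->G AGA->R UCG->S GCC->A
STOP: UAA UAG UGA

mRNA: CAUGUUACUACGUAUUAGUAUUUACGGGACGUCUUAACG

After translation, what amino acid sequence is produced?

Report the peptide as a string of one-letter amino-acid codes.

start AUG at pos 1
pos 1: AUG -> M; peptide=M
pos 4: UUA -> L; peptide=ML
pos 7: CUA -> L; peptide=MLL
pos 10: CGU -> R; peptide=MLLR
pos 13: AUU -> I; peptide=MLLRI
pos 16: AGU -> S; peptide=MLLRIS
pos 19: AUU -> I; peptide=MLLRISI
pos 22: UAC -> Y; peptide=MLLRISIY
pos 25: GGG -> G; peptide=MLLRISIYG
pos 28: ACG -> T; peptide=MLLRISIYGT
pos 31: UCU -> S; peptide=MLLRISIYGTS
pos 34: UAA -> STOP

Answer: MLLRISIYGTS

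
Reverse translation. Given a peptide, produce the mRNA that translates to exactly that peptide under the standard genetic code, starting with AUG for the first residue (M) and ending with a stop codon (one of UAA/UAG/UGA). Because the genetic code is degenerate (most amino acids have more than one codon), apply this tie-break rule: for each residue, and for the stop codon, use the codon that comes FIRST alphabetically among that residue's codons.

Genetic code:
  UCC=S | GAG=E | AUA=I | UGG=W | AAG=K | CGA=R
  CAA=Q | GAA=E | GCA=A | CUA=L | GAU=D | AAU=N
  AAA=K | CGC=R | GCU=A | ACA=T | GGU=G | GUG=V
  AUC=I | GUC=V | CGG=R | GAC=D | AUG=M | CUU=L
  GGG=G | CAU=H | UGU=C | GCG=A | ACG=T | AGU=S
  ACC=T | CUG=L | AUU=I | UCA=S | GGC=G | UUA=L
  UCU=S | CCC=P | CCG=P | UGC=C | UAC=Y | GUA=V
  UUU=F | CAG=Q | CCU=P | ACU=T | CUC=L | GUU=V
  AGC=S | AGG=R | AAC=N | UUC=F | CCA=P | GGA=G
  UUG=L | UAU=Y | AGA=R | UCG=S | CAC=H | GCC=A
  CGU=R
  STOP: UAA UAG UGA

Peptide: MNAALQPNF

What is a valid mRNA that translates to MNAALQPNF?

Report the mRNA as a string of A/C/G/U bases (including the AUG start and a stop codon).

Answer: mRNA: AUGAACGCAGCACUACAACCAAACUUCUAA

Derivation:
residue 1: M -> AUG (start codon)
residue 2: N codons sorted = AAC,AAU -> pick first = AAC
residue 3: A codons sorted = GCA,GCC,GCG,GCU -> pick first = GCA
residue 4: A codons sorted = GCA,GCC,GCG,GCU -> pick first = GCA
residue 5: L codons sorted = CUA,CUC,CUG,CUU,UUA,UUG -> pick first = CUA
residue 6: Q codons sorted = CAA,CAG -> pick first = CAA
residue 7: P codons sorted = CCA,CCC,CCG,CCU -> pick first = CCA
residue 8: N codons sorted = AAC,AAU -> pick first = AAC
residue 9: F codons sorted = UUC,UUU -> pick first = UUC
terminator: stop codons sorted = UAA,UAG,UGA -> pick first = UAA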